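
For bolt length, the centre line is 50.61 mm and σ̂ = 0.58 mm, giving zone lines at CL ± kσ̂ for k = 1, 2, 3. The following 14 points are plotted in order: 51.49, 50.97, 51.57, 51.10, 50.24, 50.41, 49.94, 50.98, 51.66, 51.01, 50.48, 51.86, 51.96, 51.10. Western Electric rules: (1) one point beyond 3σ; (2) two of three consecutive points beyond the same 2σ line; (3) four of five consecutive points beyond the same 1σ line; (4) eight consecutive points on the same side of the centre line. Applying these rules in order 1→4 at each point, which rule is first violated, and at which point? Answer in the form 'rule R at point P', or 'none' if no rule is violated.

Zone of each point (C = within 1σ̂, B = 1σ̂–2σ̂, A = 2σ̂–3σ̂, * = beyond 3σ̂; sign = side of CL): 1:+B, 2:+C, 3:+B, 4:+C, 5:-C, 6:-C, 7:-B, 8:+C, 9:+B, 10:+C, 11:-C, 12:+A, 13:+A, 14:+C
Rule 2 (two of three consecutive points beyond the same 2σ limit) is satisfied at point 13.

rule 2 at point 13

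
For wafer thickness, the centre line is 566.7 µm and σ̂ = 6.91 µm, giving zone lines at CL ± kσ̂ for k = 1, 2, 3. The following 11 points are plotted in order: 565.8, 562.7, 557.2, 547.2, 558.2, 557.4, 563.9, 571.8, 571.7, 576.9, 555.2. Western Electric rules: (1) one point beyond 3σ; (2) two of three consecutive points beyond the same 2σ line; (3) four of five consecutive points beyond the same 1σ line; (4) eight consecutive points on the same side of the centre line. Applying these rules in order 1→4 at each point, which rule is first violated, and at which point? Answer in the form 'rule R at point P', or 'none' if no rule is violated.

Zone of each point (C = within 1σ̂, B = 1σ̂–2σ̂, A = 2σ̂–3σ̂, * = beyond 3σ̂; sign = side of CL): 1:-C, 2:-C, 3:-B, 4:-A, 5:-B, 6:-B, 7:-C, 8:+C, 9:+C, 10:+B, 11:-B
Rule 3 (four of five consecutive points beyond the same 1σ limit) is satisfied at point 6.

rule 3 at point 6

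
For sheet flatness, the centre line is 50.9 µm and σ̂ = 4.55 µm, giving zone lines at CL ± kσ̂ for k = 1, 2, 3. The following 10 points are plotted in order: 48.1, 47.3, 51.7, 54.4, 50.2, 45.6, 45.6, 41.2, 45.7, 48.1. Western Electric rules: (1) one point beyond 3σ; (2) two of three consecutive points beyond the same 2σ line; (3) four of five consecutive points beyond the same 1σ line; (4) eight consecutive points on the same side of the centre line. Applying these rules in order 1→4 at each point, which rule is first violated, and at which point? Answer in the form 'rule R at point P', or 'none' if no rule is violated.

rule 3 at point 9

Zone of each point (C = within 1σ̂, B = 1σ̂–2σ̂, A = 2σ̂–3σ̂, * = beyond 3σ̂; sign = side of CL): 1:-C, 2:-C, 3:+C, 4:+C, 5:-C, 6:-B, 7:-B, 8:-A, 9:-B, 10:-C
Rule 3 (four of five consecutive points beyond the same 1σ limit) is satisfied at point 9.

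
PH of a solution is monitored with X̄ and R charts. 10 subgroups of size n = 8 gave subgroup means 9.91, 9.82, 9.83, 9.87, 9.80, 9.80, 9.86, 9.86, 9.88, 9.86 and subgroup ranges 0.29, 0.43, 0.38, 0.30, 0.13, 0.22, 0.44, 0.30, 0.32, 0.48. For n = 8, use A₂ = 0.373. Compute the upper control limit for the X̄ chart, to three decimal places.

X̄̄ = (9.91 + 9.82 + 9.83 + 9.87 + 9.80 + 9.80 + 9.86 + 9.86 + 9.88 + 9.86) / 10 = 98.4900 / 10 = 9.8490
R̄ = (0.29 + 0.43 + 0.38 + 0.30 + 0.13 + 0.22 + 0.44 + 0.30 + 0.32 + 0.48) / 10 = 3.2900 / 10 = 0.3290
UCL = X̄̄ + A₂·R̄ = 9.8490 + 0.373 × 0.3290 = 9.9717

9.972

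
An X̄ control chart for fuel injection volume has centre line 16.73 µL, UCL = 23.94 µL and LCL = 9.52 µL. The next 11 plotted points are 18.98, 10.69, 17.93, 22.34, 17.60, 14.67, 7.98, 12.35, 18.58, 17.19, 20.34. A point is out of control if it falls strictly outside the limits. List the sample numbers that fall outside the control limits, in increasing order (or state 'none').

7

Compare each point to [9.52, 23.94]: sample 7 = 7.98 < LCL.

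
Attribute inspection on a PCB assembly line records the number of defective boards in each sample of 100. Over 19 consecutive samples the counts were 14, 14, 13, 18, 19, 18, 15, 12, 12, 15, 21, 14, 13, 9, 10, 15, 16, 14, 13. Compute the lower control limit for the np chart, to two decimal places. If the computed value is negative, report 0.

p̄ = Σdᵢ / (k·n) = 275 / (19 × 100) = 0.14474
LCL = np̄ − 3·√(np̄(1−p̄)) = 14.4737 − 3 × 3.5184 = 3.9186

3.92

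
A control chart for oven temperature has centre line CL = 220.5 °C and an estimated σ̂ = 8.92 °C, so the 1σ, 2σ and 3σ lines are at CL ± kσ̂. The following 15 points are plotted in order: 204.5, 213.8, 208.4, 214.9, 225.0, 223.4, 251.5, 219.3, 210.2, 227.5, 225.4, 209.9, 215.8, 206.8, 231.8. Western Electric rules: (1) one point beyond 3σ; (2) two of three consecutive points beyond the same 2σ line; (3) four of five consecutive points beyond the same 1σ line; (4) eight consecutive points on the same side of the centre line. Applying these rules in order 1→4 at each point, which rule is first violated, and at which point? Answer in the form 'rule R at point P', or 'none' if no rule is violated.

Zone of each point (C = within 1σ̂, B = 1σ̂–2σ̂, A = 2σ̂–3σ̂, * = beyond 3σ̂; sign = side of CL): 1:-B, 2:-C, 3:-B, 4:-C, 5:+C, 6:+C, 7:+*, 8:-C, 9:-B, 10:+C, 11:+C, 12:-B, 13:-C, 14:-B, 15:+B
Rule 1 (one point beyond the 3σ limits) is satisfied at point 7.

rule 1 at point 7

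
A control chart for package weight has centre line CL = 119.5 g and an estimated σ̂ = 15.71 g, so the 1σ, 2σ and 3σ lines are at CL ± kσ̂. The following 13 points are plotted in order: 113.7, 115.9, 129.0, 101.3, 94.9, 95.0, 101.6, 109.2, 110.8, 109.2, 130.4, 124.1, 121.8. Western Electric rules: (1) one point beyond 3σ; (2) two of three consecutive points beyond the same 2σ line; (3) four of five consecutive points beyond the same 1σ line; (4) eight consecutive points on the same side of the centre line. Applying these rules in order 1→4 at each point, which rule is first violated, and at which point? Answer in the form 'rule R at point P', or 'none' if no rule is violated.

rule 3 at point 7

Zone of each point (C = within 1σ̂, B = 1σ̂–2σ̂, A = 2σ̂–3σ̂, * = beyond 3σ̂; sign = side of CL): 1:-C, 2:-C, 3:+C, 4:-B, 5:-B, 6:-B, 7:-B, 8:-C, 9:-C, 10:-C, 11:+C, 12:+C, 13:+C
Rule 3 (four of five consecutive points beyond the same 1σ limit) is satisfied at point 7.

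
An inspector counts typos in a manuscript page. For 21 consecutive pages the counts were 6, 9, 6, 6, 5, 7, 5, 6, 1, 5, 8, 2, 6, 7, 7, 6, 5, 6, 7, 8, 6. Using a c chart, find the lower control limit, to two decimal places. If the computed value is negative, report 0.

0.00

c̄ = (6 + 9 + 6 + 6 + 5 + 7 + 5 + 6 + 1 + 5 + 8 + 2 + 6 + 7 + 7 + 6 + 5 + 6 + 7 + 8 + 6) / 21 = 124 / 21 = 5.9048
LCL = c̄ − 3√c̄ = 5.9048 − 3 × 2.4300 = -1.3852 → 0 (cannot be negative)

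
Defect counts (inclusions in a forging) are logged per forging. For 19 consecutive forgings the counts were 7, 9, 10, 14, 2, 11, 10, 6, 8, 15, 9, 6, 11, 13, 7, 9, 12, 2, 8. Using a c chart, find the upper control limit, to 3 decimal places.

17.842

c̄ = (7 + 9 + 10 + 14 + 2 + 11 + 10 + 6 + 8 + 15 + 9 + 6 + 11 + 13 + 7 + 9 + 12 + 2 + 8) / 19 = 169 / 19 = 8.8947
UCL = c̄ + 3√c̄ = 8.8947 + 3 × √8.8947 = 8.8947 + 3 × 2.9824 = 17.8420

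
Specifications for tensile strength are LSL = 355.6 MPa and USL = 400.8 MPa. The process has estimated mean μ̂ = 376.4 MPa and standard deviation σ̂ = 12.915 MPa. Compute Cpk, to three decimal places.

Cpu = (USL − μ̂) / (3σ̂) = (400.8 − 376.4) / (3 × 12.915) = 0.6298; Cpl = (μ̂ − LSL) / (3σ̂) = (376.4 − 355.6) / (3 × 12.915) = 0.5368; Cpk = min(Cpu, Cpl) = 0.5368

0.537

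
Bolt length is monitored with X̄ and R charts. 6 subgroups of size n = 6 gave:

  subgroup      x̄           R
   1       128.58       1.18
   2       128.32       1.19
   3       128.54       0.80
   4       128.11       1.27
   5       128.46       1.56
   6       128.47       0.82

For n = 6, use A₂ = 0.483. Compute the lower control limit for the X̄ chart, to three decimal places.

127.864

X̄̄ = (128.58 + 128.32 + 128.54 + 128.11 + 128.46 + 128.47) / 6 = 770.4800 / 6 = 128.4133
R̄ = (1.18 + 1.19 + 0.80 + 1.27 + 1.56 + 0.82) / 6 = 6.8200 / 6 = 1.1367
LCL = X̄̄ − A₂·R̄ = 128.4133 − 0.483 × 1.1367 = 127.8643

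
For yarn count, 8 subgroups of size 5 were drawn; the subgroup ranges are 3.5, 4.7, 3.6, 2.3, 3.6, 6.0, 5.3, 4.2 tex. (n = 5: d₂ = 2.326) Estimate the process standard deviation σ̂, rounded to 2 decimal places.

R̄ = (3.5 + 4.7 + 3.6 + 2.3 + 3.6 + 6.0 + 5.3 + 4.2) / 8 = 4.1500
σ̂ = R̄ / d₂ = 4.1500 / 2.326 = 1.7842

1.78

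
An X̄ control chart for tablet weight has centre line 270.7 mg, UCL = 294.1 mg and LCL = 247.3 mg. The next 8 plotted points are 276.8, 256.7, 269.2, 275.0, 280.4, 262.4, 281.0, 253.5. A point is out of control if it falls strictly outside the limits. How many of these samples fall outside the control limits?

All 8 points lie within [247.3, 294.1].

0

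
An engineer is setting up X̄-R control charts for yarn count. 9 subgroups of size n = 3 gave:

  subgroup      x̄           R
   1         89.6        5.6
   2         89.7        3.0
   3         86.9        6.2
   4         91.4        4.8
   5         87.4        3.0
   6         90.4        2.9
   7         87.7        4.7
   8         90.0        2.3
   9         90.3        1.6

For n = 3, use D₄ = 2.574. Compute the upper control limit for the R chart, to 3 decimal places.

9.753

R̄ = (5.6 + 3.0 + 6.2 + 4.8 + 3.0 + 2.9 + 4.7 + 2.3 + 1.6) / 9 = 34.1000 / 9 = 3.7889
UCL_R = D₄·R̄ = 2.574 × 3.7889 = 9.7526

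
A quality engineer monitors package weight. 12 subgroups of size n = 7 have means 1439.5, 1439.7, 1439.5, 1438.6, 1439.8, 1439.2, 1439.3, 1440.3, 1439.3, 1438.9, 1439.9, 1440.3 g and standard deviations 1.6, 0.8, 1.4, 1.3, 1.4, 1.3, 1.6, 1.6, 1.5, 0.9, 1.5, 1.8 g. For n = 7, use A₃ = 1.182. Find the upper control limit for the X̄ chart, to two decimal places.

1441.17

X̄̄ = (1439.5 + 1439.7 + 1439.5 + 1438.6 + 1439.8 + 1439.2 + 1439.3 + 1440.3 + 1439.3 + 1438.9 + 1439.9 + 1440.3) / 12 = 1439.5250
s̄ = (1.6 + 0.8 + 1.4 + 1.3 + 1.4 + 1.3 + 1.6 + 1.6 + 1.5 + 0.9 + 1.5 + 1.8) / 12 = 1.3917
UCL = X̄̄ + A₃·s̄ = 1439.5250 + 1.182 × 1.3917 = 1441.1699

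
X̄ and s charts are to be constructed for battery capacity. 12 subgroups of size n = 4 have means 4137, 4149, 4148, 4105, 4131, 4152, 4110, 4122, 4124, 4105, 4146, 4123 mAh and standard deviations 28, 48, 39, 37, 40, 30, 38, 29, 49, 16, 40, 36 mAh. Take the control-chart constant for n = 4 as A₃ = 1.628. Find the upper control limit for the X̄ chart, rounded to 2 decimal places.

4187.67

X̄̄ = (4137 + 4149 + 4148 + 4105 + 4131 + 4152 + 4110 + 4122 + 4124 + 4105 + 4146 + 4123) / 12 = 4129.3333
s̄ = (28 + 48 + 39 + 37 + 40 + 30 + 38 + 29 + 49 + 16 + 40 + 36) / 12 = 35.8333
UCL = X̄̄ + A₃·s̄ = 4129.3333 + 1.628 × 35.8333 = 4187.6700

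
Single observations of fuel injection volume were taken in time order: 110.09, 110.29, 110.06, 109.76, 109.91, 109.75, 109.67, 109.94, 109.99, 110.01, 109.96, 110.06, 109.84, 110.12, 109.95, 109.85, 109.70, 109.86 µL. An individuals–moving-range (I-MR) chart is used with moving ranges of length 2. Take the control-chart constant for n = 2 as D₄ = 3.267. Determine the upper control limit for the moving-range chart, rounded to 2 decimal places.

Moving ranges: 0.20, 0.23, 0.30, 0.15, 0.16, 0.08, 0.27, 0.05, 0.02, 0.05, 0.10, 0.22, 0.28, 0.17, 0.10, 0.15, 0.16; M̄R̄ = 2.6900 / 17 = 0.1582
UCL_MR = D₄·M̄R̄ = 3.267 × 0.1582 = 0.5170

0.52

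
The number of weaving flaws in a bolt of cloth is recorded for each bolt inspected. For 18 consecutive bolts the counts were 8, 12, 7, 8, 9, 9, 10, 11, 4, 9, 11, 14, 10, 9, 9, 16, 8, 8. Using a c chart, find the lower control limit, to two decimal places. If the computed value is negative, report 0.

0.28

c̄ = (8 + 12 + 7 + 8 + 9 + 9 + 10 + 11 + 4 + 9 + 11 + 14 + 10 + 9 + 9 + 16 + 8 + 8) / 18 = 172 / 18 = 9.5556
LCL = c̄ − 3√c̄ = 9.5556 − 3 × 3.0912 = 0.2819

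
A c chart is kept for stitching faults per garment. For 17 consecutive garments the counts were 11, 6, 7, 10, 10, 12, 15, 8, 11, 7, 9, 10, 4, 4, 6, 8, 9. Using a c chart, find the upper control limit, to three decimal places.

c̄ = (11 + 6 + 7 + 10 + 10 + 12 + 15 + 8 + 11 + 7 + 9 + 10 + 4 + 4 + 6 + 8 + 9) / 17 = 147 / 17 = 8.6471
UCL = c̄ + 3√c̄ = 8.6471 + 3 × √8.6471 = 8.6471 + 3 × 2.9406 = 17.4688

17.469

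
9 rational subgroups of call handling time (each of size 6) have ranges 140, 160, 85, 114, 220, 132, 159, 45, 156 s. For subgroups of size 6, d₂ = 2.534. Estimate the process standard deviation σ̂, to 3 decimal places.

53.100

R̄ = (140 + 160 + 85 + 114 + 220 + 132 + 159 + 45 + 156) / 9 = 134.5556
σ̂ = R̄ / d₂ = 134.5556 / 2.534 = 53.1001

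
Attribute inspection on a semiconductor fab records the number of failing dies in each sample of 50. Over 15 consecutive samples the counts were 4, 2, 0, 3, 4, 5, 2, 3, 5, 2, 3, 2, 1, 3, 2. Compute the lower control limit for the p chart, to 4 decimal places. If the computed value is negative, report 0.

0.0000

p̄ = Σdᵢ / (k·n) = 41 / (15 × 50) = 0.05467
LCL = p̄ − 3·√(p̄(1−p̄)/n) = 0.05467 − 3 × 0.03215 = -0.04178 → 0 (negative, so LCL = 0)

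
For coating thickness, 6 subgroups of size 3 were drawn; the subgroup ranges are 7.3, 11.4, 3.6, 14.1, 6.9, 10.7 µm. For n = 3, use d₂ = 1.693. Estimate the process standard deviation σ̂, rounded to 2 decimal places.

R̄ = (7.3 + 11.4 + 3.6 + 14.1 + 6.9 + 10.7) / 6 = 9.0000
σ̂ = R̄ / d₂ = 9.0000 / 1.693 = 5.3160

5.32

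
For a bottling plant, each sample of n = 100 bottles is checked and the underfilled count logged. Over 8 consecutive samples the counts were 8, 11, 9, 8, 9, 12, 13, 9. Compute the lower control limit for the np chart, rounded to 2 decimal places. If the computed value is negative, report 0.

p̄ = Σdᵢ / (k·n) = 79 / (8 × 100) = 0.09875
LCL = np̄ − 3·√(np̄(1−p̄)) = 9.8750 − 3 × 2.9833 = 0.9252

0.93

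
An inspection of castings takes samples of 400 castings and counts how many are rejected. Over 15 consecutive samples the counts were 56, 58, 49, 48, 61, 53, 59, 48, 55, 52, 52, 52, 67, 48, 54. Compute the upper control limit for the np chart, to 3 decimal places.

p̄ = Σdᵢ / (k·n) = 812 / (15 × 400) = 0.13533
UCL = np̄ + 3·√(np̄(1−p̄)) = 54.1333 + 3 × √(54.1333×0.86467) = 54.1333 + 3 × 6.8416 = 74.6581

74.658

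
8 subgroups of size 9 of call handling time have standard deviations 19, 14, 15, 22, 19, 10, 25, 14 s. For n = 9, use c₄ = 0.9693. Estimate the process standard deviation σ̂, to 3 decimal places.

s̄ = (19 + 14 + 15 + 22 + 19 + 10 + 25 + 14) / 8 = 17.2500
σ̂ = s̄ / c₄ = 17.2500 / 0.9693 = 17.7963

17.796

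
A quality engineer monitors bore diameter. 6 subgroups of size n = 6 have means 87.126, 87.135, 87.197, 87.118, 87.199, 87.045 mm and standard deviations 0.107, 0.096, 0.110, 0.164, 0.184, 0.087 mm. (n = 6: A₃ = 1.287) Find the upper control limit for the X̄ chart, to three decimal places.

87.297

X̄̄ = (87.126 + 87.135 + 87.197 + 87.118 + 87.199 + 87.045) / 6 = 87.1367
s̄ = (0.107 + 0.096 + 0.110 + 0.164 + 0.184 + 0.087) / 6 = 0.1247
UCL = X̄̄ + A₃·s̄ = 87.1367 + 1.287 × 0.1247 = 87.2971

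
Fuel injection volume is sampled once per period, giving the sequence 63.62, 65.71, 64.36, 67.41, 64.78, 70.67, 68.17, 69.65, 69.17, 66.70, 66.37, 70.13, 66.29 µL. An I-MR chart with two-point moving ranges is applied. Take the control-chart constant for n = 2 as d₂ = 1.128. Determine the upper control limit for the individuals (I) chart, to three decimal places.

X̄ = (63.62 + 65.71 + 64.36 + 67.41 + 64.78 + 70.67 + 68.17 + 69.65 + 69.17 + 66.70 + 66.37 + 70.13 + 66.29) / 13 = 67.1562
Moving ranges: 2.09, 1.35, 3.05, 2.63, 5.89, 2.50, 1.48, 0.48, 2.47, 0.33, 3.76, 3.84; M̄R̄ = 29.8700 / 12 = 2.4892
UCL = X̄ + 3·M̄R̄/d₂ = 67.1562 + 3 × 2.4892 / 1.128 = 73.7763

73.776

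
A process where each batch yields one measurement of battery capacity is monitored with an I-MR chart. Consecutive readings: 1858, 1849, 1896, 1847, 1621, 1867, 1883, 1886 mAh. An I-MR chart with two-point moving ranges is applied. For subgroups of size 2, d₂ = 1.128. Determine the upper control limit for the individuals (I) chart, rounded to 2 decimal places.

X̄ = (1858 + 1849 + 1896 + 1847 + 1621 + 1867 + 1883 + 1886) / 8 = 1838.3750
Moving ranges: 9, 47, 49, 226, 246, 16, 3; M̄R̄ = 596.0000 / 7 = 85.1429
UCL = X̄ + 3·M̄R̄/d₂ = 1838.3750 + 3 × 85.1429 / 1.128 = 2064.8188

2064.82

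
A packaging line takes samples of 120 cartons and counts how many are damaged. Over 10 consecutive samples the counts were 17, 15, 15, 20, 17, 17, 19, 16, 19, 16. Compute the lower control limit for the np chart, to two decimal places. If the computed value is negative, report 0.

5.61

p̄ = Σdᵢ / (k·n) = 171 / (10 × 120) = 0.14250
LCL = np̄ − 3·√(np̄(1−p̄)) = 17.1000 − 3 × 3.8293 = 5.6122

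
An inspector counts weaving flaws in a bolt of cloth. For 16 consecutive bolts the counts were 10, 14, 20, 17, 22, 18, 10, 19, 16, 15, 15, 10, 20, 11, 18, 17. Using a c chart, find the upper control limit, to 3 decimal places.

27.656

c̄ = (10 + 14 + 20 + 17 + 22 + 18 + 10 + 19 + 16 + 15 + 15 + 10 + 20 + 11 + 18 + 17) / 16 = 252 / 16 = 15.7500
UCL = c̄ + 3√c̄ = 15.7500 + 3 × √15.7500 = 15.7500 + 3 × 3.9686 = 27.6559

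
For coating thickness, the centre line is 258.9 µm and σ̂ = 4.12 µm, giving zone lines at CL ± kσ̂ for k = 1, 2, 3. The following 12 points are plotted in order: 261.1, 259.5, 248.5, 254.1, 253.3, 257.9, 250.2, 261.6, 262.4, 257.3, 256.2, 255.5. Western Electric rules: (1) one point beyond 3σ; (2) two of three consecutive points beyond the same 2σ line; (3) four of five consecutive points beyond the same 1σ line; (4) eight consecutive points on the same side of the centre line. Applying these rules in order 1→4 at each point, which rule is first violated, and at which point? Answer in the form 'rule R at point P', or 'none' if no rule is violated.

rule 3 at point 7

Zone of each point (C = within 1σ̂, B = 1σ̂–2σ̂, A = 2σ̂–3σ̂, * = beyond 3σ̂; sign = side of CL): 1:+C, 2:+C, 3:-A, 4:-B, 5:-B, 6:-C, 7:-A, 8:+C, 9:+C, 10:-C, 11:-C, 12:-C
Rule 3 (four of five consecutive points beyond the same 1σ limit) is satisfied at point 7.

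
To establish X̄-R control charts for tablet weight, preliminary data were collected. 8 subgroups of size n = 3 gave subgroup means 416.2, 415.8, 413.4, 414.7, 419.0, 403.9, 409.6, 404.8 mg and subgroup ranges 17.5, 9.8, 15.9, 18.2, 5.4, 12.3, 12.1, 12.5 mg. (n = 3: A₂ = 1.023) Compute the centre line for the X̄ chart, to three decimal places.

412.175

X̄̄ = (416.2 + 415.8 + 413.4 + 414.7 + 419.0 + 403.9 + 409.6 + 404.8) / 8 = 3297.4000 / 8 = 412.1750
CL = X̄̄ = 412.1750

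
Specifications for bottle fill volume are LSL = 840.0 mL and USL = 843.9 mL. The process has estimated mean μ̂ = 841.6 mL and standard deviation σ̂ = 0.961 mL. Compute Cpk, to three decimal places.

0.555

Cpu = (USL − μ̂) / (3σ̂) = (843.9 − 841.6) / (3 × 0.961) = 0.7978; Cpl = (μ̂ − LSL) / (3σ̂) = (841.6 − 840.0) / (3 × 0.961) = 0.5550; Cpk = min(Cpu, Cpl) = 0.5550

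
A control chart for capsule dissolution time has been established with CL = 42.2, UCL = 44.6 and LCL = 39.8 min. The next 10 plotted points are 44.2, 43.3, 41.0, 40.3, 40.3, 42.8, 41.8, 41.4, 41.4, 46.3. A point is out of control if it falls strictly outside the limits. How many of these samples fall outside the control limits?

Compare each point to [39.8, 44.6]: sample 10 = 46.3 > UCL.

1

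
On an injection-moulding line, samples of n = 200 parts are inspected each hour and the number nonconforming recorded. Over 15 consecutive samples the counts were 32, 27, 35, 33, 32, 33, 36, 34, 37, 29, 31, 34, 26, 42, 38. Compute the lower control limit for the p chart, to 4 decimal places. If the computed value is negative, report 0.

p̄ = Σdᵢ / (k·n) = 499 / (15 × 200) = 0.16633
LCL = p̄ − 3·√(p̄(1−p̄)/n) = 0.16633 − 3 × 0.02633 = 0.08734

0.0873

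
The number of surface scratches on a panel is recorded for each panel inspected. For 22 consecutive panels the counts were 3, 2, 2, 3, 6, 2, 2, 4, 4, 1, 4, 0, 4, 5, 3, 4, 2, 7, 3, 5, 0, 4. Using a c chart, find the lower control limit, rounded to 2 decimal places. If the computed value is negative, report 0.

0.00

c̄ = (3 + 2 + 2 + 3 + 6 + 2 + 2 + 4 + 4 + 1 + 4 + 0 + 4 + 5 + 3 + 4 + 2 + 7 + 3 + 5 + 0 + 4) / 22 = 70 / 22 = 3.1818
LCL = c̄ − 3√c̄ = 3.1818 − 3 × 1.7838 = -2.1695 → 0 (cannot be negative)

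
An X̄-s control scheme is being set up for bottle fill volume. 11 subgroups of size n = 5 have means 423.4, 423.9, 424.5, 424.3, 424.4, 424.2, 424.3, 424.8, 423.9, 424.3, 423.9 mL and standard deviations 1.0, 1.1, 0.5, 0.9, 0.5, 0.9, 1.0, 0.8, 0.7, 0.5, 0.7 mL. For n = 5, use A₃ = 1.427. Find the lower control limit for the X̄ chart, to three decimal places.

423.057

X̄̄ = (423.4 + 423.9 + 424.5 + 424.3 + 424.4 + 424.2 + 424.3 + 424.8 + 423.9 + 424.3 + 423.9) / 11 = 424.1727
s̄ = (1.0 + 1.1 + 0.5 + 0.9 + 0.5 + 0.9 + 1.0 + 0.8 + 0.7 + 0.5 + 0.7) / 11 = 0.7818
LCL = X̄̄ − A₃·s̄ = 424.1727 − 1.427 × 0.7818 = 423.0571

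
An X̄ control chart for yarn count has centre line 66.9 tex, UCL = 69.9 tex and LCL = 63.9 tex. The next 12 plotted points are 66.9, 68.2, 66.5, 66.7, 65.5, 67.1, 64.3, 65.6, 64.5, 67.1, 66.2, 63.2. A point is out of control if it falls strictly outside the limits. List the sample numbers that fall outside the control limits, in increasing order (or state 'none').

12

Compare each point to [63.9, 69.9]: sample 12 = 63.2 < LCL.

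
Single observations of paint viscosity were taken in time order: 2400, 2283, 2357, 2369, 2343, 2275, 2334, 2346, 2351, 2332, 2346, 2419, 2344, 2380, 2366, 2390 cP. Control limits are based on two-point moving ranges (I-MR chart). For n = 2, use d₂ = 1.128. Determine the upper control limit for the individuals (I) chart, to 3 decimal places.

X̄ = (2400 + 2283 + 2357 + 2369 + 2343 + 2275 + 2334 + 2346 + 2351 + 2332 + 2346 + 2419 + 2344 + 2380 + 2366 + 2390) / 16 = 2352.1875
Moving ranges: 117, 74, 12, 26, 68, 59, 12, 5, 19, 14, 73, 75, 36, 14, 24; M̄R̄ = 628.0000 / 15 = 41.8667
UCL = X̄ + 3·M̄R̄/d₂ = 2352.1875 + 3 × 41.8667 / 1.128 = 2463.5350

2463.535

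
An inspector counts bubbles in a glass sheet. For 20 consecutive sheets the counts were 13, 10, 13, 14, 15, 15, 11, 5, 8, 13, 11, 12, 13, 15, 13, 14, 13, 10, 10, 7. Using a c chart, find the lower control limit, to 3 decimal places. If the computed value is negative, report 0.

c̄ = (13 + 10 + 13 + 14 + 15 + 15 + 11 + 5 + 8 + 13 + 11 + 12 + 13 + 15 + 13 + 14 + 13 + 10 + 10 + 7) / 20 = 235 / 20 = 11.7500
LCL = c̄ − 3√c̄ = 11.7500 − 3 × 3.4278 = 1.4665

1.467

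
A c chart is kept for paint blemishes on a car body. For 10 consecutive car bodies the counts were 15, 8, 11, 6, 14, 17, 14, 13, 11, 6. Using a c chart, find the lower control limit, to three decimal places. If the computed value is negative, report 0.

c̄ = (15 + 8 + 11 + 6 + 14 + 17 + 14 + 13 + 11 + 6) / 10 = 115 / 10 = 11.5000
LCL = c̄ − 3√c̄ = 11.5000 − 3 × 3.3912 = 1.3265

1.327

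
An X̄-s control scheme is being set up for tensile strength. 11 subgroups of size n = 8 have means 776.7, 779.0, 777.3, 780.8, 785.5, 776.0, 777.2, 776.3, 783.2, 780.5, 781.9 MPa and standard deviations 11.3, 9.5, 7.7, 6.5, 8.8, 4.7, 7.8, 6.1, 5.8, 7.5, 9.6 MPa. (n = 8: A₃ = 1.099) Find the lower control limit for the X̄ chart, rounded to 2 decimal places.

X̄̄ = (776.7 + 779.0 + 777.3 + 780.8 + 785.5 + 776.0 + 777.2 + 776.3 + 783.2 + 780.5 + 781.9) / 11 = 779.4909
s̄ = (11.3 + 9.5 + 7.7 + 6.5 + 8.8 + 4.7 + 7.8 + 6.1 + 5.8 + 7.5 + 9.6) / 11 = 7.7545
LCL = X̄̄ − A₃·s̄ = 779.4909 − 1.099 × 7.7545 = 770.9687

770.97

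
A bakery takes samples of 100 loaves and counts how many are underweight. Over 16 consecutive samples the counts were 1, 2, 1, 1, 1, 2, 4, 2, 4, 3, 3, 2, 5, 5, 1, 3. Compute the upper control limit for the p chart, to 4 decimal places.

0.0718

p̄ = Σdᵢ / (k·n) = 40 / (16 × 100) = 0.02500
UCL = p̄ + 3·√(p̄(1−p̄)/n) = 0.02500 + 3 × √(0.02500×0.97500/100) = 0.02500 + 3 × 0.01561 = 0.07184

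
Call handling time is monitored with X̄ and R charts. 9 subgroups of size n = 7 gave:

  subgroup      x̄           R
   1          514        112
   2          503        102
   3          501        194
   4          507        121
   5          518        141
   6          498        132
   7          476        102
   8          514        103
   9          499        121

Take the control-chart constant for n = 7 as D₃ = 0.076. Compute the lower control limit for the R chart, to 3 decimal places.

R̄ = (112 + 102 + 194 + 121 + 141 + 132 + 102 + 103 + 121) / 9 = 1128.0000 / 9 = 125.3333
LCL_R = D₃·R̄ = 0.076 × 125.3333 = 9.5253

9.525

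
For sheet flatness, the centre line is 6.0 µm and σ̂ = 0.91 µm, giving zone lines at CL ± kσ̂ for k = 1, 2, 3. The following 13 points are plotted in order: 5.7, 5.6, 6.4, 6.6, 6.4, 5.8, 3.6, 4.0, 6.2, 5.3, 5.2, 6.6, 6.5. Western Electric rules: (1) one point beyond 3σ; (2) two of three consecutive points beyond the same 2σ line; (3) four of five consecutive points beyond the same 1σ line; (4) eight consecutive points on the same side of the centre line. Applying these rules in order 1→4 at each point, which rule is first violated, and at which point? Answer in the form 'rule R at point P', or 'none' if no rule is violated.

rule 2 at point 8

Zone of each point (C = within 1σ̂, B = 1σ̂–2σ̂, A = 2σ̂–3σ̂, * = beyond 3σ̂; sign = side of CL): 1:-C, 2:-C, 3:+C, 4:+C, 5:+C, 6:-C, 7:-A, 8:-A, 9:+C, 10:-C, 11:-C, 12:+C, 13:+C
Rule 2 (two of three consecutive points beyond the same 2σ limit) is satisfied at point 8.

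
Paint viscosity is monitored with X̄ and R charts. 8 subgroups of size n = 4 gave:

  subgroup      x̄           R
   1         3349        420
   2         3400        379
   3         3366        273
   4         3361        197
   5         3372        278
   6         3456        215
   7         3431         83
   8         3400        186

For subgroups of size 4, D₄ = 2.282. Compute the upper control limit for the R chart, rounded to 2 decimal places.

579.34

R̄ = (420 + 379 + 273 + 197 + 278 + 215 + 83 + 186) / 8 = 2031.0000 / 8 = 253.8750
UCL_R = D₄·R̄ = 2.282 × 253.8750 = 579.3428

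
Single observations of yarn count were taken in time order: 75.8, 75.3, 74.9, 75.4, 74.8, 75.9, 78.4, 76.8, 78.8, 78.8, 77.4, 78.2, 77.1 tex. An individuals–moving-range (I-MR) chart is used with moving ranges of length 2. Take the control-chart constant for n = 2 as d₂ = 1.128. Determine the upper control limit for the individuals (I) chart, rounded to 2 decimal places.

X̄ = (75.8 + 75.3 + 74.9 + 75.4 + 74.8 + 75.9 + 78.4 + 76.8 + 78.8 + 78.8 + 77.4 + 78.2 + 77.1) / 13 = 76.7385
Moving ranges: 0.5, 0.4, 0.5, 0.6, 1.1, 2.5, 1.6, 2.0, 0.0, 1.4, 0.8, 1.1; M̄R̄ = 12.5000 / 12 = 1.0417
UCL = X̄ + 3·M̄R̄/d₂ = 76.7385 + 3 × 1.0417 / 1.128 = 79.5089

79.51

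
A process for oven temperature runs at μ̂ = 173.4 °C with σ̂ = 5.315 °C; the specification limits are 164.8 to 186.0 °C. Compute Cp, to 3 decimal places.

Cp = (USL − LSL) / (6σ̂) = (186.0 − 164.8) / (6 × 5.315) = 21.2000 / 31.8900 = 0.6648

0.665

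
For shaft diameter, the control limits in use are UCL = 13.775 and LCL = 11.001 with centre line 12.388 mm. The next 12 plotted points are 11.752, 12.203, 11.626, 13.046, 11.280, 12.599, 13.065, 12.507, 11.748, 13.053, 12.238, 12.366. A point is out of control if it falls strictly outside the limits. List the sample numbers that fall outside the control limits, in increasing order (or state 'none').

All 12 points lie within [11.001, 13.775].

none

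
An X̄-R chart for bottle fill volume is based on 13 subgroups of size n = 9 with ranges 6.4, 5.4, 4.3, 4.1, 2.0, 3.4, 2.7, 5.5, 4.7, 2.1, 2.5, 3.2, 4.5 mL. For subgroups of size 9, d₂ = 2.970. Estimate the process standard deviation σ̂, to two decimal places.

1.32

R̄ = (6.4 + 5.4 + 4.3 + 4.1 + 2.0 + 3.4 + 2.7 + 5.5 + 4.7 + 2.1 + 2.5 + 3.2 + 4.5) / 13 = 3.9077
σ̂ = R̄ / d₂ = 3.9077 / 2.970 = 1.3157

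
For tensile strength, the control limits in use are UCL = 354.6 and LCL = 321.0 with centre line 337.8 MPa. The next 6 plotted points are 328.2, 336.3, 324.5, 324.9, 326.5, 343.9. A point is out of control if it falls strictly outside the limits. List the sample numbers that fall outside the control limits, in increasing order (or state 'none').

none

All 6 points lie within [321.0, 354.6].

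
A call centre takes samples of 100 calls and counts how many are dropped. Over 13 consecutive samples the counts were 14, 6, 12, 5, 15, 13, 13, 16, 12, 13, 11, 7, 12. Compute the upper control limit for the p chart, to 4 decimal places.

0.2102

p̄ = Σdᵢ / (k·n) = 149 / (13 × 100) = 0.11462
UCL = p̄ + 3·√(p̄(1−p̄)/n) = 0.11462 + 3 × √(0.11462×0.88538/100) = 0.11462 + 3 × 0.03186 = 0.21018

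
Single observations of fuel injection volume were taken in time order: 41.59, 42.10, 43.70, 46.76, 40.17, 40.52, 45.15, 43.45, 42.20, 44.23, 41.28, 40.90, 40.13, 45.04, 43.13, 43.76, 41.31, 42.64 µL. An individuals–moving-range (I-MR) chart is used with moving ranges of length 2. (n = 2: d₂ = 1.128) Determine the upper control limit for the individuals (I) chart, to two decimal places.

48.47

X̄ = (41.59 + 42.10 + 43.70 + 46.76 + 40.17 + 40.52 + 45.15 + 43.45 + 42.20 + 44.23 + 41.28 + 40.90 + 40.13 + 45.04 + 43.13 + 43.76 + 41.31 + 42.64) / 18 = 42.6700
Moving ranges: 0.51, 1.60, 3.06, 6.59, 0.35, 4.63, 1.70, 1.25, 2.03, 2.95, 0.38, 0.77, 4.91, 1.91, 0.63, 2.45, 1.33; M̄R̄ = 37.0500 / 17 = 2.1794
UCL = X̄ + 3·M̄R̄/d₂ = 42.6700 + 3 × 2.1794 / 1.128 = 48.4663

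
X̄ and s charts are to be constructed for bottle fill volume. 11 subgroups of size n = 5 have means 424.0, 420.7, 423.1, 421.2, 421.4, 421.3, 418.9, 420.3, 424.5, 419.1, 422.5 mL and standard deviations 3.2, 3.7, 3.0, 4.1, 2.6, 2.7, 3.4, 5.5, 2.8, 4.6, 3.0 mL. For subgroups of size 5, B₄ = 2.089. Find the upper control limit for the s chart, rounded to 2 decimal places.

7.33

s̄ = (3.2 + 3.7 + 3.0 + 4.1 + 2.6 + 2.7 + 3.4 + 5.5 + 2.8 + 4.6 + 3.0) / 11 = 3.5091
UCL_s = B₄·s̄ = 2.089 × 3.5091 = 7.3305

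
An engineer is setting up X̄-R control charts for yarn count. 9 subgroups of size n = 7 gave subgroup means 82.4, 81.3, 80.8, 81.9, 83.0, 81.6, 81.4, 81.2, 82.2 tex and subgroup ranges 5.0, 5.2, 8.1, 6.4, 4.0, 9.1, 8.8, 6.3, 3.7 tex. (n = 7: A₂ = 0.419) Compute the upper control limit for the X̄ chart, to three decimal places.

84.391

X̄̄ = (82.4 + 81.3 + 80.8 + 81.9 + 83.0 + 81.6 + 81.4 + 81.2 + 82.2) / 9 = 735.8000 / 9 = 81.7556
R̄ = (5.0 + 5.2 + 8.1 + 6.4 + 4.0 + 9.1 + 8.8 + 6.3 + 3.7) / 9 = 56.6000 / 9 = 6.2889
UCL = X̄̄ + A₂·R̄ = 81.7556 + 0.419 × 6.2889 = 84.3906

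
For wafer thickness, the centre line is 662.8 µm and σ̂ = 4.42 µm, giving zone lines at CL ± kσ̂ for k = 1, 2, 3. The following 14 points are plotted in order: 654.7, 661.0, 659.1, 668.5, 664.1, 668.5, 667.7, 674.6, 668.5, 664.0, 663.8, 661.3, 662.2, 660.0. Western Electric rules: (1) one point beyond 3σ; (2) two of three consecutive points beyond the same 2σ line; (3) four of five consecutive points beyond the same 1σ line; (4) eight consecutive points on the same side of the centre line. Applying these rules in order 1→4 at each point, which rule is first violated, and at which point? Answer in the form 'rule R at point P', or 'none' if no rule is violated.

Zone of each point (C = within 1σ̂, B = 1σ̂–2σ̂, A = 2σ̂–3σ̂, * = beyond 3σ̂; sign = side of CL): 1:-B, 2:-C, 3:-C, 4:+B, 5:+C, 6:+B, 7:+B, 8:+A, 9:+B, 10:+C, 11:+C, 12:-C, 13:-C, 14:-C
Rule 3 (four of five consecutive points beyond the same 1σ limit) is satisfied at point 8.

rule 3 at point 8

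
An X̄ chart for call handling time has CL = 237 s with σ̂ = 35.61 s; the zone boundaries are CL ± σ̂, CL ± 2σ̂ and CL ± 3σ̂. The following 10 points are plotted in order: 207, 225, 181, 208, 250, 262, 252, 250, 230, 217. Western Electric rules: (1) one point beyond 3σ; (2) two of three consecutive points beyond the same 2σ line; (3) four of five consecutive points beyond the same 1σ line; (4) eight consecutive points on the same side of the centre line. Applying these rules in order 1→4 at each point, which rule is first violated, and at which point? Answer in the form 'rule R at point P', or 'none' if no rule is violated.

none

Zone of each point (C = within 1σ̂, B = 1σ̂–2σ̂, A = 2σ̂–3σ̂, * = beyond 3σ̂; sign = side of CL): 1:-C, 2:-C, 3:-B, 4:-C, 5:+C, 6:+C, 7:+C, 8:+C, 9:-C, 10:-C
No rule fires across all 10 points.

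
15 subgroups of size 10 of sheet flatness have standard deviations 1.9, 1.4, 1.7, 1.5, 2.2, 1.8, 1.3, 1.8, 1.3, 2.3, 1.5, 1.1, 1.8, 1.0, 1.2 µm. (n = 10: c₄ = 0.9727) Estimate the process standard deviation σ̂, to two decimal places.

1.63

s̄ = (1.9 + 1.4 + 1.7 + 1.5 + 2.2 + 1.8 + 1.3 + 1.8 + 1.3 + 2.3 + 1.5 + 1.1 + 1.8 + 1.0 + 1.2) / 15 = 1.5867
σ̂ = s̄ / c₄ = 1.5867 / 0.9727 = 1.6312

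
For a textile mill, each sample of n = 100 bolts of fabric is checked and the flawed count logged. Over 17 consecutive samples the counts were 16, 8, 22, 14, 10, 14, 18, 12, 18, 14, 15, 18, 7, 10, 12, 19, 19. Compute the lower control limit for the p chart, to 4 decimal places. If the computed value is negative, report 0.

p̄ = Σdᵢ / (k·n) = 246 / (17 × 100) = 0.14471
LCL = p̄ − 3·√(p̄(1−p̄)/n) = 0.14471 − 3 × 0.03518 = 0.03916

0.0392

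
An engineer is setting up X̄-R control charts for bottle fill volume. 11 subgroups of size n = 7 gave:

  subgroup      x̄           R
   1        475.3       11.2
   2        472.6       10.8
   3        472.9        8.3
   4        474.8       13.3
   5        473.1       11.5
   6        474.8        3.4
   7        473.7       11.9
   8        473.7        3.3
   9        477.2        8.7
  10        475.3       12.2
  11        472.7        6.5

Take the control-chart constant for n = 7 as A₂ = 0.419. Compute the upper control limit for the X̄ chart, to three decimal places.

X̄̄ = (475.3 + 472.6 + 472.9 + 474.8 + 473.1 + 474.8 + 473.7 + 473.7 + 477.2 + 475.3 + 472.7) / 11 = 5216.1000 / 11 = 474.1909
R̄ = (11.2 + 10.8 + 8.3 + 13.3 + 11.5 + 3.4 + 11.9 + 3.3 + 8.7 + 12.2 + 6.5) / 11 = 101.1000 / 11 = 9.1909
UCL = X̄̄ + A₂·R̄ = 474.1909 + 0.419 × 9.1909 = 478.0419

478.042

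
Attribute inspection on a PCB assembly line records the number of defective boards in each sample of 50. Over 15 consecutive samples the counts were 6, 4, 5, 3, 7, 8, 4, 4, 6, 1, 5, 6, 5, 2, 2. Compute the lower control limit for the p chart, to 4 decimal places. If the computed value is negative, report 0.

p̄ = Σdᵢ / (k·n) = 68 / (15 × 50) = 0.09067
LCL = p̄ − 3·√(p̄(1−p̄)/n) = 0.09067 − 3 × 0.04061 = -0.03115 → 0 (negative, so LCL = 0)

0.0000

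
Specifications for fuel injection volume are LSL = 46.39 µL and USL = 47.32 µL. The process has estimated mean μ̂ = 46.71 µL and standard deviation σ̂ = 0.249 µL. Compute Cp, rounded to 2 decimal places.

Cp = (USL − LSL) / (6σ̂) = (47.32 − 46.39) / (6 × 0.249) = 0.9300 / 1.4940 = 0.6225

0.62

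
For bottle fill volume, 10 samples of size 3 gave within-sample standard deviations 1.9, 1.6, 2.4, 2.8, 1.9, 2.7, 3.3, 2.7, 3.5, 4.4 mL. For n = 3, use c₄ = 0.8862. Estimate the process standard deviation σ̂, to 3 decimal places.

3.069

s̄ = (1.9 + 1.6 + 2.4 + 2.8 + 1.9 + 2.7 + 3.3 + 2.7 + 3.5 + 4.4) / 10 = 2.7200
σ̂ = s̄ / c₄ = 2.7200 / 0.8862 = 3.0693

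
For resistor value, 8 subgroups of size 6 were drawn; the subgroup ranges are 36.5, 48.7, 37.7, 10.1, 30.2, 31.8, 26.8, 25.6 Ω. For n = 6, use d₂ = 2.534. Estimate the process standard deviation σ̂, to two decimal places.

R̄ = (36.5 + 48.7 + 37.7 + 10.1 + 30.2 + 31.8 + 26.8 + 25.6) / 8 = 30.9250
σ̂ = R̄ / d₂ = 30.9250 / 2.534 = 12.2040

12.20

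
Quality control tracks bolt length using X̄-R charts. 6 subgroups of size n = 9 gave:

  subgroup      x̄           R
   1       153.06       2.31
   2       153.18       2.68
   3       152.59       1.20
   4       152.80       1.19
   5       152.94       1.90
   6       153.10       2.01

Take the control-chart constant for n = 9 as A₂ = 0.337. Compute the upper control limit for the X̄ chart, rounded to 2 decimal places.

X̄̄ = (153.06 + 153.18 + 152.59 + 152.80 + 152.94 + 153.10) / 6 = 917.6700 / 6 = 152.9450
R̄ = (2.31 + 2.68 + 1.20 + 1.19 + 1.90 + 2.01) / 6 = 11.2900 / 6 = 1.8817
UCL = X̄̄ + A₂·R̄ = 152.9450 + 0.337 × 1.8817 = 153.5791

153.58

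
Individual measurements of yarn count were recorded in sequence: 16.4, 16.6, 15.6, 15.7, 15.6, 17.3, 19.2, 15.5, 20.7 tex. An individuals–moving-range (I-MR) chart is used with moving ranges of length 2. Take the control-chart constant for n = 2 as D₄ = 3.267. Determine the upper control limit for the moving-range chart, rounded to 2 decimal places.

5.68

Moving ranges: 0.2, 1.0, 0.1, 0.1, 1.7, 1.9, 3.7, 5.2; M̄R̄ = 13.9000 / 8 = 1.7375
UCL_MR = D₄·M̄R̄ = 3.267 × 1.7375 = 5.6764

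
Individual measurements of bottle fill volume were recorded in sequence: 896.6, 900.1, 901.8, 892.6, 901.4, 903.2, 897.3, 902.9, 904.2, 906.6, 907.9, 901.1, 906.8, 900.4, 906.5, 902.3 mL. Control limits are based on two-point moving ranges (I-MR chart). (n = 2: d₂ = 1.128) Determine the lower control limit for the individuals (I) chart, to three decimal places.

889.446

X̄ = (896.6 + 900.1 + 901.8 + 892.6 + 901.4 + 903.2 + 897.3 + 902.9 + 904.2 + 906.6 + 907.9 + 901.1 + 906.8 + 900.4 + 906.5 + 902.3) / 16 = 901.9813
Moving ranges: 3.5, 1.7, 9.2, 8.8, 1.8, 5.9, 5.6, 1.3, 2.4, 1.3, 6.8, 5.7, 6.4, 6.1, 4.2; M̄R̄ = 70.7000 / 15 = 4.7133
LCL = X̄ − 3·M̄R̄/d₂ = 901.9813 − 3 × 4.7133 / 1.128 = 889.4458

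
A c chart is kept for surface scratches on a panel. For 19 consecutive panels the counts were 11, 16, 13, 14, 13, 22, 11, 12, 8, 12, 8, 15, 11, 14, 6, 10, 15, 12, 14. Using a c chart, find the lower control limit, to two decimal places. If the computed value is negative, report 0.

c̄ = (11 + 16 + 13 + 14 + 13 + 22 + 11 + 12 + 8 + 12 + 8 + 15 + 11 + 14 + 6 + 10 + 15 + 12 + 14) / 19 = 237 / 19 = 12.4737
LCL = c̄ − 3√c̄ = 12.4737 − 3 × 3.5318 = 1.8783

1.88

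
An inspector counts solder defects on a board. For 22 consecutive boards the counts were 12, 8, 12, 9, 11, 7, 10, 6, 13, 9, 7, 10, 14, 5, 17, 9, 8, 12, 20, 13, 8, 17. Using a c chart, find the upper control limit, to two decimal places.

c̄ = (12 + 8 + 12 + 9 + 11 + 7 + 10 + 6 + 13 + 9 + 7 + 10 + 14 + 5 + 17 + 9 + 8 + 12 + 20 + 13 + 8 + 17) / 22 = 237 / 22 = 10.7727
UCL = c̄ + 3√c̄ = 10.7727 + 3 × √10.7727 = 10.7727 + 3 × 3.2822 = 20.6193

20.62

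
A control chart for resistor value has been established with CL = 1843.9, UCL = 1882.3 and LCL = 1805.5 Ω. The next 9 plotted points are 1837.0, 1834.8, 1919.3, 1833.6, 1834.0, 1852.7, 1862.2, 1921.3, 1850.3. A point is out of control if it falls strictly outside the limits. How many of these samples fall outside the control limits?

Compare each point to [1805.5, 1882.3]: sample 3 = 1919.3 > UCL; sample 8 = 1921.3 > UCL.

2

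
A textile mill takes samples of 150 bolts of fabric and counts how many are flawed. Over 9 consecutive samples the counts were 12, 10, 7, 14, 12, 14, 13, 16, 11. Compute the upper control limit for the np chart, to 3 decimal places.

p̄ = Σdᵢ / (k·n) = 109 / (9 × 150) = 0.08074
UCL = np̄ + 3·√(np̄(1−p̄)) = 12.1111 + 3 × √(12.1111×0.91926) = 12.1111 + 3 × 3.3367 = 22.1211

22.121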